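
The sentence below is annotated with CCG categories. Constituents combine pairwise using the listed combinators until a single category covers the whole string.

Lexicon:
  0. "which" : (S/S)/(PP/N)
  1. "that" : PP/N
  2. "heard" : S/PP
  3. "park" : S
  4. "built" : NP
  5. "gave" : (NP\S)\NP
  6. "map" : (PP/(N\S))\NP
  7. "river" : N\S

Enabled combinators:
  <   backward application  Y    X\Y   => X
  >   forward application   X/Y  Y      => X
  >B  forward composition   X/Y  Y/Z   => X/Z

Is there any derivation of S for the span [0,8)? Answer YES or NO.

YES

[0,8] S   >
  [0,3] S/PP   >B
    [0,2] S/S   >
      [0,1] "which" : (S/S)/(PP/N)
      [1,2] "that" : PP/N
    [2,3] "heard" : S/PP
  [3,8] PP   >
    [3,7] PP/(N\S)   <
      [3,6] NP   <
        [3,4] "park" : S
        [4,6] NP\S   <
          [4,5] "built" : NP
          [5,6] "gave" : (NP\S)\NP
      [6,7] "map" : (PP/(N\S))\NP
    [7,8] "river" : N\S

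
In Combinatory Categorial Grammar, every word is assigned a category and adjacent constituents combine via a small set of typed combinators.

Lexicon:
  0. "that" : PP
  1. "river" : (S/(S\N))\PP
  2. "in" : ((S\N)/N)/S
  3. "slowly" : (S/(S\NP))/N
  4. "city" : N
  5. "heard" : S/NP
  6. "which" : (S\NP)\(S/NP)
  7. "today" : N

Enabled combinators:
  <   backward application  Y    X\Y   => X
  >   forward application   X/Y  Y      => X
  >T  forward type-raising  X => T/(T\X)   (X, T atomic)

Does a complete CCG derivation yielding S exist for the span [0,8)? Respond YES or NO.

[0,8] S   >
  [0,2] S/(S\N)   <
    [0,1] "that" : PP
    [1,2] "river" : (S/(S\N))\PP
  [2,8] S\N   >
    [2,7] (S\N)/N   >
      [2,3] "in" : ((S\N)/N)/S
      [3,7] S   >
        [3,5] S/(S\NP)   >
          [3,4] "slowly" : (S/(S\NP))/N
          [4,5] "city" : N
        [5,7] S\NP   <
          [5,6] "heard" : S/NP
          [6,7] "which" : (S\NP)\(S/NP)
    [7,8] "today" : N

YES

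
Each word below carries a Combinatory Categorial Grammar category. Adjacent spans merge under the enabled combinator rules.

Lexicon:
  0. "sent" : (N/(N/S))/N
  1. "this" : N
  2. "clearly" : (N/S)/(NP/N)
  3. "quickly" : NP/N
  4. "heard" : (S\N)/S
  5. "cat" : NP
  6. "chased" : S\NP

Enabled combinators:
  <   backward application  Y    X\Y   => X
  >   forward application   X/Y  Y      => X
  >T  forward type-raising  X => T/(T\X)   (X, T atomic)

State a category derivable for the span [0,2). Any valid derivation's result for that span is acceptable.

[0,7] S   <
  [0,4] N   >
    [0,2] N/(N/S)   >
      [0,1] "sent" : (N/(N/S))/N
      [1,2] "this" : N
    [2,4] N/S   >
      [2,3] "clearly" : (N/S)/(NP/N)
      [3,4] "quickly" : NP/N
  [4,7] S\N   >
    [4,5] "heard" : (S\N)/S
    [5,7] S   <
      [5,6] "cat" : NP
      [6,7] "chased" : S\NP

N/(N/S)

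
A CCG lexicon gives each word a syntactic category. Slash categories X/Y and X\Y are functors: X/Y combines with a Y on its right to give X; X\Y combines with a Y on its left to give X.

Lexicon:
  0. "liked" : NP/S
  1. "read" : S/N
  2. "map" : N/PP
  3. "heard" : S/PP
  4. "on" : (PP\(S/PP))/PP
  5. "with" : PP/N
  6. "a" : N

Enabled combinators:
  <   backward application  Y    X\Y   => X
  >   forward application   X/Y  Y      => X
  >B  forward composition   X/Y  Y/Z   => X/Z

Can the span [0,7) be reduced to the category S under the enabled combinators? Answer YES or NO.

NO

NP/S S/N N/PP S/PP (PP\(S/PP))/PP PP/N N
CKY chart[0,7] = {NP}; S ∉ chart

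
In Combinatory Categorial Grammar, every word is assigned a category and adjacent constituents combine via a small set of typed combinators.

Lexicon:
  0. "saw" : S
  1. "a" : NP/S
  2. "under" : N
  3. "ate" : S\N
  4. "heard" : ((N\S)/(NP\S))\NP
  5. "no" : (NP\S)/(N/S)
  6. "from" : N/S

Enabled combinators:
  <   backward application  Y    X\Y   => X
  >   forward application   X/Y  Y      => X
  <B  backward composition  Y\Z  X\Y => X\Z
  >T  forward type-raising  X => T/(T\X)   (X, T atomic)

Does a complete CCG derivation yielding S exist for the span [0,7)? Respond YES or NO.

NO

S NP/S N S\N ((N\S)/(NP\S))\NP (NP\S)/(N/S) N/S
CKY chart[0,7] = {N, N/(N\N), NP/(NP\N), PP/(PP\N), S/(S\N)}; S ∉ chart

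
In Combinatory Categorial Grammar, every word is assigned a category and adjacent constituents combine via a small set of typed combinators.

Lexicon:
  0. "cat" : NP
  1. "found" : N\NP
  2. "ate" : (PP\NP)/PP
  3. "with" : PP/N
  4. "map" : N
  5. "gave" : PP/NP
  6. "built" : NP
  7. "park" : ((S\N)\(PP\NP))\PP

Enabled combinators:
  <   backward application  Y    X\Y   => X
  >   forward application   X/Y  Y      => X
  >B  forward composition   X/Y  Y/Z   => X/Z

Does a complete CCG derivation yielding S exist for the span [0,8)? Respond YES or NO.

[0,8] S   <
  [0,2] N   <
    [0,1] "cat" : NP
    [1,2] "found" : N\NP
  [2,8] S\N   <
    [2,5] PP\NP   >
      [2,3] "ate" : (PP\NP)/PP
      [3,5] PP   >
        [3,4] "with" : PP/N
        [4,5] "map" : N
    [5,8] (S\N)\(PP\NP)   <
      [5,7] PP   >
        [5,6] "gave" : PP/NP
        [6,7] "built" : NP
      [7,8] "park" : ((S\N)\(PP\NP))\PP

YES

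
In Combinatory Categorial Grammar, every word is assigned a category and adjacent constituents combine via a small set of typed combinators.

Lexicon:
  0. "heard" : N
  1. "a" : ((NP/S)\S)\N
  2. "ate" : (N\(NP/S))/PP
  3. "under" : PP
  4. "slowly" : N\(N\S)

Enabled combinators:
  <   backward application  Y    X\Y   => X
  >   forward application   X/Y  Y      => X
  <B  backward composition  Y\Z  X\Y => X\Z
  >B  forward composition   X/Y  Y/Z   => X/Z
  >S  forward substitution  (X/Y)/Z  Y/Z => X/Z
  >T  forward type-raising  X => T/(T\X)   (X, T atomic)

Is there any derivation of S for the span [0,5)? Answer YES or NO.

NO

N ((NP/S)\S)\N (N\(NP/S))/PP PP N\(N\S)
CKY chart[0,5] = {N, N/(N\N), NP/(NP\N), PP/(PP\N), S/(S\N)}; S ∉ chart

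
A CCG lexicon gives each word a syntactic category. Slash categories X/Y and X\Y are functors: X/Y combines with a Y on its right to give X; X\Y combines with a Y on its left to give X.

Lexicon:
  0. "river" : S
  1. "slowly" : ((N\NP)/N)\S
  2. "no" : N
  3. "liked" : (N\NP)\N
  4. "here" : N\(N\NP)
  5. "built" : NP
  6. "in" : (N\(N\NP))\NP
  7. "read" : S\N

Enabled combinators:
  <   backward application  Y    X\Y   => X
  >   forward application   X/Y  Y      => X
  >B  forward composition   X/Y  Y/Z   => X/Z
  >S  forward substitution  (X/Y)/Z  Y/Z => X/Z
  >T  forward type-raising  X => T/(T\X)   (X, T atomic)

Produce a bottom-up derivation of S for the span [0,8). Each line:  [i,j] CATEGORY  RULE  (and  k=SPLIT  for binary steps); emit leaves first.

[0,8] S   <
  [0,7] N   <
    [0,5] N\NP   >
      [0,2] (N\NP)/N   <
        [0,1] "river" : S
        [1,2] "slowly" : ((N\NP)/N)\S
      [2,5] N   <
        [2,4] N\NP   <
          [2,3] "no" : N
          [3,4] "liked" : (N\NP)\N
        [4,5] "here" : N\(N\NP)
    [5,7] N\(N\NP)   <
      [5,6] "built" : NP
      [6,7] "in" : (N\(N\NP))\NP
  [7,8] "read" : S\N

[0,1] S  lex  "river"
[1,2] ((N\NP)/N)\S  lex  "slowly"
[0,2] (N\NP)/N  <  k=1
[2,3] N  lex  "no"
[3,4] (N\NP)\N  lex  "liked"
[2,4] N\NP  <  k=3
[4,5] N\(N\NP)  lex  "here"
[2,5] N  <  k=4
[0,5] N\NP  >  k=2
[5,6] NP  lex  "built"
[6,7] (N\(N\NP))\NP  lex  "in"
[5,7] N\(N\NP)  <  k=6
[0,7] N  <  k=5
[7,8] S\N  lex  "read"
[0,8] S  <  k=7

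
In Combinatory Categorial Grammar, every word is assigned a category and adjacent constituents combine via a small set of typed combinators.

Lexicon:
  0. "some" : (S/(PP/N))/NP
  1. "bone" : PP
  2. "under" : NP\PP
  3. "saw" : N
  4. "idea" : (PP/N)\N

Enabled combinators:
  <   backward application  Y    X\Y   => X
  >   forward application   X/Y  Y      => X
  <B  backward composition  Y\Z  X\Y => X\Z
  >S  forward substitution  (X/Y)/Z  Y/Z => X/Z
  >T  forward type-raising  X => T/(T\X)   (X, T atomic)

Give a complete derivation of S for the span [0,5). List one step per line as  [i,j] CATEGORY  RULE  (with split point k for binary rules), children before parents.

[0,1] (S/(PP/N))/NP  lex  "some"
[1,2] PP  lex  "bone"
[2,3] NP\PP  lex  "under"
[1,3] NP  <  k=2
[0,3] S/(PP/N)  >  k=1
[3,4] N  lex  "saw"
[4,5] (PP/N)\N  lex  "idea"
[3,5] PP/N  <  k=4
[0,5] S  >  k=3

[0,5] S   >
  [0,3] S/(PP/N)   >
    [0,1] "some" : (S/(PP/N))/NP
    [1,3] NP   <
      [1,2] "bone" : PP
      [2,3] "under" : NP\PP
  [3,5] PP/N   <
    [3,4] "saw" : N
    [4,5] "idea" : (PP/N)\N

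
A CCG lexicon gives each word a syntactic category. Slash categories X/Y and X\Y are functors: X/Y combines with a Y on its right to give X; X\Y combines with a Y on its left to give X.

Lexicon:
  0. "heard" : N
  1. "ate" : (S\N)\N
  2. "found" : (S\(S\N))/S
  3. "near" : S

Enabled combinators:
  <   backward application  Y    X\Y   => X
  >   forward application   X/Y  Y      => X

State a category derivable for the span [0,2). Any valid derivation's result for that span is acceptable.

[0,4] S   <
  [0,2] S\N   <
    [0,1] "heard" : N
    [1,2] "ate" : (S\N)\N
  [2,4] S\(S\N)   >
    [2,3] "found" : (S\(S\N))/S
    [3,4] "near" : S

S\N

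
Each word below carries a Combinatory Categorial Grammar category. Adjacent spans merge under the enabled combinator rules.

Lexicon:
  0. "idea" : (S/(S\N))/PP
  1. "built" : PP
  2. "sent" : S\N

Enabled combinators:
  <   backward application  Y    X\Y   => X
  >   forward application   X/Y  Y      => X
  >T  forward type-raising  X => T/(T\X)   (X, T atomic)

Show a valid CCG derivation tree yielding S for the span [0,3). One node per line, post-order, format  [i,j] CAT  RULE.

[0,3] S   >
  [0,2] S/(S\N)   >
    [0,1] "idea" : (S/(S\N))/PP
    [1,2] "built" : PP
  [2,3] "sent" : S\N

[0,1] (S/(S\N))/PP  lex  "idea"
[1,2] PP  lex  "built"
[0,2] S/(S\N)  >  k=1
[2,3] S\N  lex  "sent"
[0,3] S  >  k=2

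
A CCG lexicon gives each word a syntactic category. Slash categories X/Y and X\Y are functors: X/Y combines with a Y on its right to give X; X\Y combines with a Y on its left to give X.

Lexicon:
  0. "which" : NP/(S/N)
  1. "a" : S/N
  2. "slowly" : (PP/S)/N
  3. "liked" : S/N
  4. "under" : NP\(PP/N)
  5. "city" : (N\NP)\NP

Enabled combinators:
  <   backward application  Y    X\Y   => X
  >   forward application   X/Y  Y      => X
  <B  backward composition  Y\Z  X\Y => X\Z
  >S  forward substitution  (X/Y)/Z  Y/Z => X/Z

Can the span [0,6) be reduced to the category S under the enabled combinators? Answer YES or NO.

NP/(S/N) S/N (PP/S)/N S/N NP\(PP/N) (N\NP)\NP
CKY chart[0,6] = {N}; S ∉ chart

NO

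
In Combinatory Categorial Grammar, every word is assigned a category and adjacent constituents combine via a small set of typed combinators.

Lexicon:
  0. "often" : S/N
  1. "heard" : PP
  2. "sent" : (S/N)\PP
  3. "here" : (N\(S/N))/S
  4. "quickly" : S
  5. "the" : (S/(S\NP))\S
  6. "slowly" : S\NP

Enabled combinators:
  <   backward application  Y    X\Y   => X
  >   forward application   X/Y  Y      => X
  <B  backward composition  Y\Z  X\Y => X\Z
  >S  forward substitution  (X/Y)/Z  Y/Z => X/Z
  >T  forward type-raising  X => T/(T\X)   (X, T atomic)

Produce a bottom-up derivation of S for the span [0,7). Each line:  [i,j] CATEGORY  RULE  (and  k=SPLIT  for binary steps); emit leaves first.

[0,1] S/N  lex  "often"
[1,2] PP  lex  "heard"
[2,3] (S/N)\PP  lex  "sent"
[1,3] S/N  <  k=2
[3,4] (N\(S/N))/S  lex  "here"
[4,5] S  lex  "quickly"
[5,6] (S/(S\NP))\S  lex  "the"
[4,6] S/(S\NP)  <  k=5
[6,7] S\NP  lex  "slowly"
[4,7] S  >  k=6
[3,7] N\(S/N)  >  k=4
[1,7] N  <  k=3
[0,7] S  >  k=1

[0,7] S   >
  [0,1] "often" : S/N
  [1,7] N   <
    [1,3] S/N   <
      [1,2] "heard" : PP
      [2,3] "sent" : (S/N)\PP
    [3,7] N\(S/N)   >
      [3,4] "here" : (N\(S/N))/S
      [4,7] S   >
        [4,6] S/(S\NP)   <
          [4,5] "quickly" : S
          [5,6] "the" : (S/(S\NP))\S
        [6,7] "slowly" : S\NP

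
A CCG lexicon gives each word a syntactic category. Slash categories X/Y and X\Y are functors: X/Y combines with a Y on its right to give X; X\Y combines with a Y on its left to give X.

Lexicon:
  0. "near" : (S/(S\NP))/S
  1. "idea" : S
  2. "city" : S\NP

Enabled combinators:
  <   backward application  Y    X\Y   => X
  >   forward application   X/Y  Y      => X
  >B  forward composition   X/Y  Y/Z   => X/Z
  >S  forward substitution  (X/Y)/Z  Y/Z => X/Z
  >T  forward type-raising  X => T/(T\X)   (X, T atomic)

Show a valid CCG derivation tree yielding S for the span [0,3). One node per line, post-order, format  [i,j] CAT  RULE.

[0,1] (S/(S\NP))/S  lex  "near"
[1,2] S  lex  "idea"
[0,2] S/(S\NP)  >  k=1
[2,3] S\NP  lex  "city"
[0,3] S  >  k=2

[0,3] S   >
  [0,2] S/(S\NP)   >
    [0,1] "near" : (S/(S\NP))/S
    [1,2] "idea" : S
  [2,3] "city" : S\NP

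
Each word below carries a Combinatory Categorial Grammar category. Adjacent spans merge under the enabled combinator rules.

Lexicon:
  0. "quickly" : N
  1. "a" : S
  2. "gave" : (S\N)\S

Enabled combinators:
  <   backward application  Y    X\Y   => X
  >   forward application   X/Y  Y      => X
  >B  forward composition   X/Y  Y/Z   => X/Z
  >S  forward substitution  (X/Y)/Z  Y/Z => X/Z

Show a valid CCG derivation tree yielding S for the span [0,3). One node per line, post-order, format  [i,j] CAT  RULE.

[0,1] N  lex  "quickly"
[1,2] S  lex  "a"
[2,3] (S\N)\S  lex  "gave"
[1,3] S\N  <  k=2
[0,3] S  <  k=1

[0,3] S   <
  [0,1] "quickly" : N
  [1,3] S\N   <
    [1,2] "a" : S
    [2,3] "gave" : (S\N)\S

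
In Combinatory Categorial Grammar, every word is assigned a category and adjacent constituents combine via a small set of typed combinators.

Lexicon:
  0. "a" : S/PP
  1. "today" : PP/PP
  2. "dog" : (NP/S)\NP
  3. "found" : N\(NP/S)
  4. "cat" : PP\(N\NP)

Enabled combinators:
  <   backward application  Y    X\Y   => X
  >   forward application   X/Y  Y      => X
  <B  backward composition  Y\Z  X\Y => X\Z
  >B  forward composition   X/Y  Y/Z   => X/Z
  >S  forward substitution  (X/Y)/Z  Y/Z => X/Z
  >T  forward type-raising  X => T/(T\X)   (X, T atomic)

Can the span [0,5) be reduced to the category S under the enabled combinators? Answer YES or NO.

YES

[0,5] S   >
  [0,2] S/PP   >B
    [0,1] "a" : S/PP
    [1,2] "today" : PP/PP
  [2,5] PP   <
    [2,4] N\NP   <B
      [2,3] "dog" : (NP/S)\NP
      [3,4] "found" : N\(NP/S)
    [4,5] "cat" : PP\(N\NP)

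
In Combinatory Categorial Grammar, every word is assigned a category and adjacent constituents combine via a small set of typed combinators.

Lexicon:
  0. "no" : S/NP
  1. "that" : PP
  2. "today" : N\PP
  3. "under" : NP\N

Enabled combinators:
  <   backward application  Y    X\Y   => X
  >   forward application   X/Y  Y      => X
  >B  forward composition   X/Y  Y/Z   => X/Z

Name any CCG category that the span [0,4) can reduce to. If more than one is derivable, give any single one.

S

[0,4] S   >
  [0,1] "no" : S/NP
  [1,4] NP   <
    [1,3] N   <
      [1,2] "that" : PP
      [2,3] "today" : N\PP
    [3,4] "under" : NP\N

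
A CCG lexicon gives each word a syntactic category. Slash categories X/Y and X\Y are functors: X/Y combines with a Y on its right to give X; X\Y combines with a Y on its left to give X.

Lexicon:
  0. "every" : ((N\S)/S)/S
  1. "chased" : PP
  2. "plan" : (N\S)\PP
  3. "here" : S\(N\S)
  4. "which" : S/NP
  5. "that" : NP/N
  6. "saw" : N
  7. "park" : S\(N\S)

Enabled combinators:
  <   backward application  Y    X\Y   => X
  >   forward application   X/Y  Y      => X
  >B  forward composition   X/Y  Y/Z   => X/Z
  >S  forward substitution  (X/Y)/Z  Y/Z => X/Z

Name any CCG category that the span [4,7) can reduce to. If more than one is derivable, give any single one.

S

[0,8] S   <
  [0,7] N\S   >
    [0,4] (N\S)/S   >
      [0,1] "every" : ((N\S)/S)/S
      [1,4] S   <
        [1,3] N\S   <
          [1,2] "chased" : PP
          [2,3] "plan" : (N\S)\PP
        [3,4] "here" : S\(N\S)
    [4,7] S   >
      [4,5] "which" : S/NP
      [5,7] NP   >
        [5,6] "that" : NP/N
        [6,7] "saw" : N
  [7,8] "park" : S\(N\S)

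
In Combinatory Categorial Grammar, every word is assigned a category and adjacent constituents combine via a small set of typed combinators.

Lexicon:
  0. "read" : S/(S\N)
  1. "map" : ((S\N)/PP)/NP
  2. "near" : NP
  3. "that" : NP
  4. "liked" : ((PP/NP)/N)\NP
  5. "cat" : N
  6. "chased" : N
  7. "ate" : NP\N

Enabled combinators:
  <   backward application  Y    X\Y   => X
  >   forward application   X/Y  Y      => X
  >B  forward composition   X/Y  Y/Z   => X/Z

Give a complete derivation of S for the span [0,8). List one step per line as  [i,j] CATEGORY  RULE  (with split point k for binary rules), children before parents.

[0,1] S/(S\N)  lex  "read"
[1,2] ((S\N)/PP)/NP  lex  "map"
[2,3] NP  lex  "near"
[1,3] (S\N)/PP  >  k=2
[3,4] NP  lex  "that"
[4,5] ((PP/NP)/N)\NP  lex  "liked"
[3,5] (PP/NP)/N  <  k=4
[5,6] N  lex  "cat"
[3,6] PP/NP  >  k=5
[6,7] N  lex  "chased"
[7,8] NP\N  lex  "ate"
[6,8] NP  <  k=7
[3,8] PP  >  k=6
[1,8] S\N  >  k=3
[0,8] S  >  k=1

[0,8] S   >
  [0,1] "read" : S/(S\N)
  [1,8] S\N   >
    [1,3] (S\N)/PP   >
      [1,2] "map" : ((S\N)/PP)/NP
      [2,3] "near" : NP
    [3,8] PP   >
      [3,6] PP/NP   >
        [3,5] (PP/NP)/N   <
          [3,4] "that" : NP
          [4,5] "liked" : ((PP/NP)/N)\NP
        [5,6] "cat" : N
      [6,8] NP   <
        [6,7] "chased" : N
        [7,8] "ate" : NP\N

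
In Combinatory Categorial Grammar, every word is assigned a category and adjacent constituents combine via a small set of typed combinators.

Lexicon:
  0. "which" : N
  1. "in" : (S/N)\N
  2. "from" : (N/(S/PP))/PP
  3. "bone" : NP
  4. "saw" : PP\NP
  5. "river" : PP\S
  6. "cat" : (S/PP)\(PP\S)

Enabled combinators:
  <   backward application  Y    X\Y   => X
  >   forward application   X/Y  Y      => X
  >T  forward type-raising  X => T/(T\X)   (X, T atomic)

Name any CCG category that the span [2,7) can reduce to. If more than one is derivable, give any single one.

N

[0,7] S   >
  [0,2] S/N   <
    [0,1] "which" : N
    [1,2] "in" : (S/N)\N
  [2,7] N   >
    [2,5] N/(S/PP)   >
      [2,3] "from" : (N/(S/PP))/PP
      [3,5] PP   >
        [3,4] PP/(PP\NP)   >T
          [3,4] "bone" : NP
        [4,5] "saw" : PP\NP
    [5,7] S/PP   <
      [5,6] "river" : PP\S
      [6,7] "cat" : (S/PP)\(PP\S)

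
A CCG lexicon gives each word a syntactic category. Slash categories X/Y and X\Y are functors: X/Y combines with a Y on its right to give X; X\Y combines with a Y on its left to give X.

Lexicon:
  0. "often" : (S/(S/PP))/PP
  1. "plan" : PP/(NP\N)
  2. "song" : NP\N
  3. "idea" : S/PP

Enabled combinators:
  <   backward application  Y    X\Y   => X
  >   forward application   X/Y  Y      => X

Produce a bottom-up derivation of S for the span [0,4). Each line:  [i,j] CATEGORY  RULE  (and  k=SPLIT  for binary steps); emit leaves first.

[0,1] (S/(S/PP))/PP  lex  "often"
[1,2] PP/(NP\N)  lex  "plan"
[2,3] NP\N  lex  "song"
[1,3] PP  >  k=2
[0,3] S/(S/PP)  >  k=1
[3,4] S/PP  lex  "idea"
[0,4] S  >  k=3

[0,4] S   >
  [0,3] S/(S/PP)   >
    [0,1] "often" : (S/(S/PP))/PP
    [1,3] PP   >
      [1,2] "plan" : PP/(NP\N)
      [2,3] "song" : NP\N
  [3,4] "idea" : S/PP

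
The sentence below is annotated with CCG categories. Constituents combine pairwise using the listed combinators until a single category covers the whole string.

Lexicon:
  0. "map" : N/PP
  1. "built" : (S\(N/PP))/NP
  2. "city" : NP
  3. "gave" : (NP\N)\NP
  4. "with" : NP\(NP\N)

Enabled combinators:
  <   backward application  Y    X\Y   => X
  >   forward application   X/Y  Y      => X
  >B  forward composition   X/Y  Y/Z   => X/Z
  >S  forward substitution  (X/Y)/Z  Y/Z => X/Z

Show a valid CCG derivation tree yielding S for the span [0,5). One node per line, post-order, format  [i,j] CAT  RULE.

[0,1] N/PP  lex  "map"
[1,2] (S\(N/PP))/NP  lex  "built"
[2,3] NP  lex  "city"
[3,4] (NP\N)\NP  lex  "gave"
[2,4] NP\N  <  k=3
[4,5] NP\(NP\N)  lex  "with"
[2,5] NP  <  k=4
[1,5] S\(N/PP)  >  k=2
[0,5] S  <  k=1

[0,5] S   <
  [0,1] "map" : N/PP
  [1,5] S\(N/PP)   >
    [1,2] "built" : (S\(N/PP))/NP
    [2,5] NP   <
      [2,4] NP\N   <
        [2,3] "city" : NP
        [3,4] "gave" : (NP\N)\NP
      [4,5] "with" : NP\(NP\N)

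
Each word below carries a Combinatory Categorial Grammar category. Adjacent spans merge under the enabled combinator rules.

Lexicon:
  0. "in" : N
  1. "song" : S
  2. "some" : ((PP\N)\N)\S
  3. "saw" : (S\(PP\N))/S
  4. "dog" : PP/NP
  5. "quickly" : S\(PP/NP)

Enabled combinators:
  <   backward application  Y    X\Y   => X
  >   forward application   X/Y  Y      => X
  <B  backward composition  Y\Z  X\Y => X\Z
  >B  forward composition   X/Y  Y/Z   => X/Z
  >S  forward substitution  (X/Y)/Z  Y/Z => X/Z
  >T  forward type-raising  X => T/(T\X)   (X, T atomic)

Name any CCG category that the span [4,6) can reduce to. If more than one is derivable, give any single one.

[0,6] S   <
  [0,1] "in" : N
  [1,6] S\N   <B
    [1,3] (PP\N)\N   <
      [1,2] "song" : S
      [2,3] "some" : ((PP\N)\N)\S
    [3,6] S\(PP\N)   >
      [3,4] "saw" : (S\(PP\N))/S
      [4,6] S   <
        [4,5] "dog" : PP/NP
        [5,6] "quickly" : S\(PP/NP)

S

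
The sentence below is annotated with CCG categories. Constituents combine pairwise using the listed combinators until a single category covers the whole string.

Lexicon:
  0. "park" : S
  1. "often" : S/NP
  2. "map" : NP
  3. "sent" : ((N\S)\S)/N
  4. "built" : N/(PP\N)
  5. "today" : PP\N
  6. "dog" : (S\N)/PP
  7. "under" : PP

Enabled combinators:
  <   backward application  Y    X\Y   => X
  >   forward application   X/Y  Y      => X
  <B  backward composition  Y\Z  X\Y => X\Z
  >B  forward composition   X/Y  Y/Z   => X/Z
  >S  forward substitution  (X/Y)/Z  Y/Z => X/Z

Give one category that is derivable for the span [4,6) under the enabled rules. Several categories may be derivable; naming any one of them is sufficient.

[0,8] S   <
  [0,6] N   <
    [0,1] "park" : S
    [1,6] N\S   <
      [1,3] S   >
        [1,2] "often" : S/NP
        [2,3] "map" : NP
      [3,6] (N\S)\S   >
        [3,4] "sent" : ((N\S)\S)/N
        [4,6] N   >
          [4,5] "built" : N/(PP\N)
          [5,6] "today" : PP\N
  [6,8] S\N   >
    [6,7] "dog" : (S\N)/PP
    [7,8] "under" : PP

N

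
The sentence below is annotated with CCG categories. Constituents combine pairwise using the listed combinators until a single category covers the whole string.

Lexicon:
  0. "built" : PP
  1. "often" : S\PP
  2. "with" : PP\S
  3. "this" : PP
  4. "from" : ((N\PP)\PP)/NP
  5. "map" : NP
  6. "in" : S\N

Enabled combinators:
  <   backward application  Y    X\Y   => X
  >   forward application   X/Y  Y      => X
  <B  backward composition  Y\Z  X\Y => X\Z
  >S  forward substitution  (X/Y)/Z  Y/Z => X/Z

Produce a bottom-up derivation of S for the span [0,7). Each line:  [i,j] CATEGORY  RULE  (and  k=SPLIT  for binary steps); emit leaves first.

[0,1] PP  lex  "built"
[1,2] S\PP  lex  "often"
[0,2] S  <  k=1
[2,3] PP\S  lex  "with"
[0,3] PP  <  k=2
[3,4] PP  lex  "this"
[4,5] ((N\PP)\PP)/NP  lex  "from"
[5,6] NP  lex  "map"
[4,6] (N\PP)\PP  >  k=5
[3,6] N\PP  <  k=4
[0,6] N  <  k=3
[6,7] S\N  lex  "in"
[0,7] S  <  k=6

[0,7] S   <
  [0,6] N   <
    [0,3] PP   <
      [0,2] S   <
        [0,1] "built" : PP
        [1,2] "often" : S\PP
      [2,3] "with" : PP\S
    [3,6] N\PP   <
      [3,4] "this" : PP
      [4,6] (N\PP)\PP   >
        [4,5] "from" : ((N\PP)\PP)/NP
        [5,6] "map" : NP
  [6,7] "in" : S\N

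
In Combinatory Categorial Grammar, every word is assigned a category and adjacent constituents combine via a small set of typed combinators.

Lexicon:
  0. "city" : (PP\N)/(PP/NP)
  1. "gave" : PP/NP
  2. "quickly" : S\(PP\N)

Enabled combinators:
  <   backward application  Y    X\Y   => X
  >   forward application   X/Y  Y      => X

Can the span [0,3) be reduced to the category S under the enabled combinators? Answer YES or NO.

[0,3] S   <
  [0,2] PP\N   >
    [0,1] "city" : (PP\N)/(PP/NP)
    [1,2] "gave" : PP/NP
  [2,3] "quickly" : S\(PP\N)

YES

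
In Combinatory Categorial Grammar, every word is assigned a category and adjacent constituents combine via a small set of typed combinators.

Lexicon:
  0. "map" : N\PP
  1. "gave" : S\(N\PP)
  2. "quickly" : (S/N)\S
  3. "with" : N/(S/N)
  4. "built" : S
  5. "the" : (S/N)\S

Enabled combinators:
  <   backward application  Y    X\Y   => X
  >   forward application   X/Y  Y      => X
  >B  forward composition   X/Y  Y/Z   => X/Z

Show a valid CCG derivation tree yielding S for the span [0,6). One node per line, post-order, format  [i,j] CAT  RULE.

[0,1] N\PP  lex  "map"
[1,2] S\(N\PP)  lex  "gave"
[0,2] S  <  k=1
[2,3] (S/N)\S  lex  "quickly"
[0,3] S/N  <  k=2
[3,4] N/(S/N)  lex  "with"
[4,5] S  lex  "built"
[5,6] (S/N)\S  lex  "the"
[4,6] S/N  <  k=5
[3,6] N  >  k=4
[0,6] S  >  k=3

[0,6] S   >
  [0,3] S/N   <
    [0,2] S   <
      [0,1] "map" : N\PP
      [1,2] "gave" : S\(N\PP)
    [2,3] "quickly" : (S/N)\S
  [3,6] N   >
    [3,4] "with" : N/(S/N)
    [4,6] S/N   <
      [4,5] "built" : S
      [5,6] "the" : (S/N)\S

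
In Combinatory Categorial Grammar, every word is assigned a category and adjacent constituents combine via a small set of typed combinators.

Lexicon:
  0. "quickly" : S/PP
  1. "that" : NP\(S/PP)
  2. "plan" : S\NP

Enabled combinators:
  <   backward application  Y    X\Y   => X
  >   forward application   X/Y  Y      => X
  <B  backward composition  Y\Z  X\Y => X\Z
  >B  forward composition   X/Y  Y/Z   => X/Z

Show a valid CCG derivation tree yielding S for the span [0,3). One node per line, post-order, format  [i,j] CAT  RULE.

[0,1] S/PP  lex  "quickly"
[1,2] NP\(S/PP)  lex  "that"
[0,2] NP  <  k=1
[2,3] S\NP  lex  "plan"
[0,3] S  <  k=2

[0,3] S   <
  [0,2] NP   <
    [0,1] "quickly" : S/PP
    [1,2] "that" : NP\(S/PP)
  [2,3] "plan" : S\NP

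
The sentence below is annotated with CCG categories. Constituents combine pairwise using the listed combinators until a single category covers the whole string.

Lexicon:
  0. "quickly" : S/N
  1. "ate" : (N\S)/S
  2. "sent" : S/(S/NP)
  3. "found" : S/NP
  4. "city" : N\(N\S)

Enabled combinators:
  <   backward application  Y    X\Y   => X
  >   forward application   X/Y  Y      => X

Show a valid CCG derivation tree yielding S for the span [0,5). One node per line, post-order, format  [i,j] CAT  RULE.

[0,5] S   >
  [0,1] "quickly" : S/N
  [1,5] N   <
    [1,4] N\S   >
      [1,2] "ate" : (N\S)/S
      [2,4] S   >
        [2,3] "sent" : S/(S/NP)
        [3,4] "found" : S/NP
    [4,5] "city" : N\(N\S)

[0,1] S/N  lex  "quickly"
[1,2] (N\S)/S  lex  "ate"
[2,3] S/(S/NP)  lex  "sent"
[3,4] S/NP  lex  "found"
[2,4] S  >  k=3
[1,4] N\S  >  k=2
[4,5] N\(N\S)  lex  "city"
[1,5] N  <  k=4
[0,5] S  >  k=1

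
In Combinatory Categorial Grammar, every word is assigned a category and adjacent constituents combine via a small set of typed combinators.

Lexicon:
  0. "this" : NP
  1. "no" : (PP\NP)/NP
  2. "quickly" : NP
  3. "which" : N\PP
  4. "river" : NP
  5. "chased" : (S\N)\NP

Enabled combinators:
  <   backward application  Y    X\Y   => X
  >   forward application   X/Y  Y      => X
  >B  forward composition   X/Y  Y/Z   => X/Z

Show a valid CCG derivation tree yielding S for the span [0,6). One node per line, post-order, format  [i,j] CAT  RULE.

[0,1] NP  lex  "this"
[1,2] (PP\NP)/NP  lex  "no"
[2,3] NP  lex  "quickly"
[1,3] PP\NP  >  k=2
[0,3] PP  <  k=1
[3,4] N\PP  lex  "which"
[0,4] N  <  k=3
[4,5] NP  lex  "river"
[5,6] (S\N)\NP  lex  "chased"
[4,6] S\N  <  k=5
[0,6] S  <  k=4

[0,6] S   <
  [0,4] N   <
    [0,3] PP   <
      [0,1] "this" : NP
      [1,3] PP\NP   >
        [1,2] "no" : (PP\NP)/NP
        [2,3] "quickly" : NP
    [3,4] "which" : N\PP
  [4,6] S\N   <
    [4,5] "river" : NP
    [5,6] "chased" : (S\N)\NP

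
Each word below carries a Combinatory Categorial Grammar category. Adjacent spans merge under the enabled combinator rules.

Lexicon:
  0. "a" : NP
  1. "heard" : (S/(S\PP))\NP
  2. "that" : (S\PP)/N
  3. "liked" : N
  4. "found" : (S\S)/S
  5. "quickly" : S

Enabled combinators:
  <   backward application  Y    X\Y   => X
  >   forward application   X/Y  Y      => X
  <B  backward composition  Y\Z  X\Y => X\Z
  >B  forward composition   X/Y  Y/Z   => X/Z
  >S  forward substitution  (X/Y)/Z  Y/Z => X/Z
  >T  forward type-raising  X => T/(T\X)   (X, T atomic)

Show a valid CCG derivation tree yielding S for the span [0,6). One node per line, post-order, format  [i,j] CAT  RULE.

[0,6] S   >
  [0,2] S/(S\PP)   <
    [0,1] "a" : NP
    [1,2] "heard" : (S/(S\PP))\NP
  [2,6] S\PP   <B
    [2,4] S\PP   >
      [2,3] "that" : (S\PP)/N
      [3,4] "liked" : N
    [4,6] S\S   >
      [4,5] "found" : (S\S)/S
      [5,6] "quickly" : S

[0,1] NP  lex  "a"
[1,2] (S/(S\PP))\NP  lex  "heard"
[0,2] S/(S\PP)  <  k=1
[2,3] (S\PP)/N  lex  "that"
[3,4] N  lex  "liked"
[2,4] S\PP  >  k=3
[4,5] (S\S)/S  lex  "found"
[5,6] S  lex  "quickly"
[4,6] S\S  >  k=5
[2,6] S\PP  <B  k=4
[0,6] S  >  k=2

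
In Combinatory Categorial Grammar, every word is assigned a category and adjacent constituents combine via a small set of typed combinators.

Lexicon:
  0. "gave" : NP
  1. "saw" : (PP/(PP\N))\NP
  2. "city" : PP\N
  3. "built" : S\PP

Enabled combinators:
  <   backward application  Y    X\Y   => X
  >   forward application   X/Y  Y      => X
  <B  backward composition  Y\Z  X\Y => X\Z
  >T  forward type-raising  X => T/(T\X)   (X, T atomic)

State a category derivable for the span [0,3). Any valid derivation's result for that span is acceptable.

[0,4] S   <
  [0,3] PP   >
    [0,2] PP/(PP\N)   <
      [0,1] "gave" : NP
      [1,2] "saw" : (PP/(PP\N))\NP
    [2,3] "city" : PP\N
  [3,4] "built" : S\PP

PP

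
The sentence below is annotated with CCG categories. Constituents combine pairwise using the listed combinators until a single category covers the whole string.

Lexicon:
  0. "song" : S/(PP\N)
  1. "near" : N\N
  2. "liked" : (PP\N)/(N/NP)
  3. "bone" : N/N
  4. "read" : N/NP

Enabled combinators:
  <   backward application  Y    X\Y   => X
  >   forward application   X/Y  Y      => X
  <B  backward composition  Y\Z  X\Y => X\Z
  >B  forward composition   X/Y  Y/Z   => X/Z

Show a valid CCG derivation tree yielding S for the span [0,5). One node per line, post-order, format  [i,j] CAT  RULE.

[0,1] S/(PP\N)  lex  "song"
[1,2] N\N  lex  "near"
[2,3] (PP\N)/(N/NP)  lex  "liked"
[3,4] N/N  lex  "bone"
[4,5] N/NP  lex  "read"
[3,5] N/NP  >B  k=4
[2,5] PP\N  >  k=3
[1,5] PP\N  <B  k=2
[0,5] S  >  k=1

[0,5] S   >
  [0,1] "song" : S/(PP\N)
  [1,5] PP\N   <B
    [1,2] "near" : N\N
    [2,5] PP\N   >
      [2,3] "liked" : (PP\N)/(N/NP)
      [3,5] N/NP   >B
        [3,4] "bone" : N/N
        [4,5] "read" : N/NP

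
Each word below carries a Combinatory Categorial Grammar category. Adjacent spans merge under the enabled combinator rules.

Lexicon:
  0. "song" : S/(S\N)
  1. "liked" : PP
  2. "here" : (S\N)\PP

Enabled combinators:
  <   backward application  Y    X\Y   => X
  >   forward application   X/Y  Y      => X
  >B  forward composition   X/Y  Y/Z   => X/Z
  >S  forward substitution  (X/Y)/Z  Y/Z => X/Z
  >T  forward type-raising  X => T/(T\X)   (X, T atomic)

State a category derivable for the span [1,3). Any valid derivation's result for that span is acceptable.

S\N

[0,3] S   >
  [0,1] "song" : S/(S\N)
  [1,3] S\N   <
    [1,2] "liked" : PP
    [2,3] "here" : (S\N)\PP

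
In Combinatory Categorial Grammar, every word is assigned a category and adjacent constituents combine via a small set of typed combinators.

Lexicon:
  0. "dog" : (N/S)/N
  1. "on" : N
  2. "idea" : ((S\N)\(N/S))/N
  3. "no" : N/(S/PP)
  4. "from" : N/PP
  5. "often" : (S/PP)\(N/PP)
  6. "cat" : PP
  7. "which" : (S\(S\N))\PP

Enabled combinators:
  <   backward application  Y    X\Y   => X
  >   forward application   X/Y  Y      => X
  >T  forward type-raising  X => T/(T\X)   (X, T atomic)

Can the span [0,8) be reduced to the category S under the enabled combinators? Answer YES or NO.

YES

[0,8] S   <
  [0,6] S\N   <
    [0,2] N/S   >
      [0,1] "dog" : (N/S)/N
      [1,2] "on" : N
    [2,6] (S\N)\(N/S)   >
      [2,3] "idea" : ((S\N)\(N/S))/N
      [3,6] N   >
        [3,4] "no" : N/(S/PP)
        [4,6] S/PP   <
          [4,5] "from" : N/PP
          [5,6] "often" : (S/PP)\(N/PP)
  [6,8] S\(S\N)   <
    [6,7] "cat" : PP
    [7,8] "which" : (S\(S\N))\PP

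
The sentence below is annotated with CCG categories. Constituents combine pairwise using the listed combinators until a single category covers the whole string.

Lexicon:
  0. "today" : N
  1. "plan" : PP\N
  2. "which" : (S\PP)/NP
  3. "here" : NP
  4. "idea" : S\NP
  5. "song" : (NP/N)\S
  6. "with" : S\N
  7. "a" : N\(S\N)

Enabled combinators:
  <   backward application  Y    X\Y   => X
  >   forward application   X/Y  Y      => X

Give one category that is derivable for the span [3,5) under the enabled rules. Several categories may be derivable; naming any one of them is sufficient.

[0,8] S   <
  [0,2] PP   <
    [0,1] "today" : N
    [1,2] "plan" : PP\N
  [2,8] S\PP   >
    [2,3] "which" : (S\PP)/NP
    [3,8] NP   >
      [3,6] NP/N   <
        [3,5] S   <
          [3,4] "here" : NP
          [4,5] "idea" : S\NP
        [5,6] "song" : (NP/N)\S
      [6,8] N   <
        [6,7] "with" : S\N
        [7,8] "a" : N\(S\N)

S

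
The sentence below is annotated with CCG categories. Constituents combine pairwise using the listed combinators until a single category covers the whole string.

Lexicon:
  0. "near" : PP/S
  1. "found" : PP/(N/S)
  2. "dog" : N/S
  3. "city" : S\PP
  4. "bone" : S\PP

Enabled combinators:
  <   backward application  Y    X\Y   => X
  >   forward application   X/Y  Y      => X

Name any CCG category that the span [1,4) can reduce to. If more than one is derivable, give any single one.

[0,5] S   <
  [0,4] PP   >
    [0,1] "near" : PP/S
    [1,4] S   <
      [1,3] PP   >
        [1,2] "found" : PP/(N/S)
        [2,3] "dog" : N/S
      [3,4] "city" : S\PP
  [4,5] "bone" : S\PP

S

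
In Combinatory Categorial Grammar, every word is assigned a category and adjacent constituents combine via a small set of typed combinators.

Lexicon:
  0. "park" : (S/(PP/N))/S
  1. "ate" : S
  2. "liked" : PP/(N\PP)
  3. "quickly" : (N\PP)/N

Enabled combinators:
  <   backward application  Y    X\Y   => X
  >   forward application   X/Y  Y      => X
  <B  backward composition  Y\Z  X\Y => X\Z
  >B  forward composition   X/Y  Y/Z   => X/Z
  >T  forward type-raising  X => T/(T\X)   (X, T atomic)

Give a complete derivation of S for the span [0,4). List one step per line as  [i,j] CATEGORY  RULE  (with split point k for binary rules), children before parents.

[0,1] (S/(PP/N))/S  lex  "park"
[1,2] S  lex  "ate"
[0,2] S/(PP/N)  >  k=1
[2,3] PP/(N\PP)  lex  "liked"
[3,4] (N\PP)/N  lex  "quickly"
[2,4] PP/N  >B  k=3
[0,4] S  >  k=2

[0,4] S   >
  [0,2] S/(PP/N)   >
    [0,1] "park" : (S/(PP/N))/S
    [1,2] "ate" : S
  [2,4] PP/N   >B
    [2,3] "liked" : PP/(N\PP)
    [3,4] "quickly" : (N\PP)/N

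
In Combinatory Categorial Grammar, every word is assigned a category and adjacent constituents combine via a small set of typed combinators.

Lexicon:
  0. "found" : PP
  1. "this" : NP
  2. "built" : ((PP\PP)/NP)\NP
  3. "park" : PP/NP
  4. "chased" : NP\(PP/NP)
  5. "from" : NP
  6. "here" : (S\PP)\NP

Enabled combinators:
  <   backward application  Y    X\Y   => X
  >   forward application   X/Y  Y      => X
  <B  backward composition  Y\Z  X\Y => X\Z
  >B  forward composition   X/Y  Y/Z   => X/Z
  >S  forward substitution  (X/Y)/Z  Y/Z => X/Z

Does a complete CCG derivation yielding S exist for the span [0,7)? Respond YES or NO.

YES

[0,7] S   <
  [0,1] "found" : PP
  [1,7] S\PP   <B
    [1,5] PP\PP   >
      [1,3] (PP\PP)/NP   <
        [1,2] "this" : NP
        [2,3] "built" : ((PP\PP)/NP)\NP
      [3,5] NP   <
        [3,4] "park" : PP/NP
        [4,5] "chased" : NP\(PP/NP)
    [5,7] S\PP   <
      [5,6] "from" : NP
      [6,7] "here" : (S\PP)\NP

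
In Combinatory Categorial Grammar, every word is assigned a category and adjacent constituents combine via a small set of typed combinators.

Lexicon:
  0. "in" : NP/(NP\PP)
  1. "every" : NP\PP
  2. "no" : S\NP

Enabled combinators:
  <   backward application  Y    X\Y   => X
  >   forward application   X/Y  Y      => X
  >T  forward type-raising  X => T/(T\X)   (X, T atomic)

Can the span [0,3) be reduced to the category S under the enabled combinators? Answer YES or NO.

[0,3] S   <
  [0,2] NP   >
    [0,1] "in" : NP/(NP\PP)
    [1,2] "every" : NP\PP
  [2,3] "no" : S\NP

YES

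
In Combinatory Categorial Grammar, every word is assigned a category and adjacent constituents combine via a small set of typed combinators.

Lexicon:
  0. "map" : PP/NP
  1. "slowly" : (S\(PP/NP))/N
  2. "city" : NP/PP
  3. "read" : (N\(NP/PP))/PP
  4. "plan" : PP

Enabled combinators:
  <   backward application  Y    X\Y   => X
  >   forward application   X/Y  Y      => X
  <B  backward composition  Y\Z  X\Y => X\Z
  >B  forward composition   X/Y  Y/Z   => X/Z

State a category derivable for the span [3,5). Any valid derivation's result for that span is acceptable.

[0,5] S   <
  [0,1] "map" : PP/NP
  [1,5] S\(PP/NP)   >
    [1,2] "slowly" : (S\(PP/NP))/N
    [2,5] N   <
      [2,3] "city" : NP/PP
      [3,5] N\(NP/PP)   >
        [3,4] "read" : (N\(NP/PP))/PP
        [4,5] "plan" : PP

N\(NP/PP)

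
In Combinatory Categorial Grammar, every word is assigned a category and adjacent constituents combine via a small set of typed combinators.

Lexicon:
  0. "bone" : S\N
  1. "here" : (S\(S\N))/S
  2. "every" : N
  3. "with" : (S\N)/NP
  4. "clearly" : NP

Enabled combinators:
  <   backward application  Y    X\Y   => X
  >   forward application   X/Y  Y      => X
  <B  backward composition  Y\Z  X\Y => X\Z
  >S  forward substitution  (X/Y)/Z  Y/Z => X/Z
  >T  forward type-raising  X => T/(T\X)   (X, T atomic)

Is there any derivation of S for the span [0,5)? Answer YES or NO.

YES

[0,5] S   <
  [0,1] "bone" : S\N
  [1,5] S\(S\N)   >
    [1,2] "here" : (S\(S\N))/S
    [2,5] S   >
      [2,3] S/(S\N)   >T
        [2,3] "every" : N
      [3,5] S\N   >
        [3,4] "with" : (S\N)/NP
        [4,5] "clearly" : NP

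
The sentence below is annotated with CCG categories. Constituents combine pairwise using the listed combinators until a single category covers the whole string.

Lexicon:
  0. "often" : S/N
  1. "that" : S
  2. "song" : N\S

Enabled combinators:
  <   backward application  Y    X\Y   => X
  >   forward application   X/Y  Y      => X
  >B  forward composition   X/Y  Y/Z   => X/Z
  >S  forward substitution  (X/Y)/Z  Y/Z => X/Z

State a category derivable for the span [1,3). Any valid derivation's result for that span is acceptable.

[0,3] S   >
  [0,1] "often" : S/N
  [1,3] N   <
    [1,2] "that" : S
    [2,3] "song" : N\S

N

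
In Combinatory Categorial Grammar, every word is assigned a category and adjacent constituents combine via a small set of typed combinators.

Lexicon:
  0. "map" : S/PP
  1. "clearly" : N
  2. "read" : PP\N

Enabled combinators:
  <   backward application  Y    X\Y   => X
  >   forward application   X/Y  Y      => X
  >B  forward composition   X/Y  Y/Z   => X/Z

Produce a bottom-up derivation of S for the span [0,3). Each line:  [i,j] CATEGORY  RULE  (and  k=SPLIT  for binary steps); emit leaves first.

[0,1] S/PP  lex  "map"
[1,2] N  lex  "clearly"
[2,3] PP\N  lex  "read"
[1,3] PP  <  k=2
[0,3] S  >  k=1

[0,3] S   >
  [0,1] "map" : S/PP
  [1,3] PP   <
    [1,2] "clearly" : N
    [2,3] "read" : PP\N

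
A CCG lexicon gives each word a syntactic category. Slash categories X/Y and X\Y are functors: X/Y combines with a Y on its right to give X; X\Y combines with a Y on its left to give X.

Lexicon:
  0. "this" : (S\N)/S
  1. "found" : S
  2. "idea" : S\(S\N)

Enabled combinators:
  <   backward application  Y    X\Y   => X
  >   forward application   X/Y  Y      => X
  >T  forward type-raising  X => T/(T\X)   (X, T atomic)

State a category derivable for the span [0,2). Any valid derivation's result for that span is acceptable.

[0,3] S   <
  [0,2] S\N   >
    [0,1] "this" : (S\N)/S
    [1,2] "found" : S
  [2,3] "idea" : S\(S\N)

S\N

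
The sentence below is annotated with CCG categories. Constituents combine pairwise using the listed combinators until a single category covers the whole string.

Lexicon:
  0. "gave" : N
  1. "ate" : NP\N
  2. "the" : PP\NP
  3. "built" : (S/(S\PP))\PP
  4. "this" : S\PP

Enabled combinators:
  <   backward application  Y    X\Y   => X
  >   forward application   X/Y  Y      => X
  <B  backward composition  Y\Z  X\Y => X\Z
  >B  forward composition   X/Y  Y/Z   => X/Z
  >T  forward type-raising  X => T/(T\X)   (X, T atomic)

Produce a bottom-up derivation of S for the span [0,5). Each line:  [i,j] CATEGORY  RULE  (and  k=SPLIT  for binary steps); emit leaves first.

[0,5] S   >
  [0,4] S/(S\PP)   <
    [0,3] PP   >
      [0,1] PP/(PP\N)   >T
        [0,1] "gave" : N
      [1,3] PP\N   <B
        [1,2] "ate" : NP\N
        [2,3] "the" : PP\NP
    [3,4] "built" : (S/(S\PP))\PP
  [4,5] "this" : S\PP

[0,1] N  lex  "gave"
[0,1] PP/(PP\N)  >T
[1,2] NP\N  lex  "ate"
[2,3] PP\NP  lex  "the"
[1,3] PP\N  <B  k=2
[0,3] PP  >  k=1
[3,4] (S/(S\PP))\PP  lex  "built"
[0,4] S/(S\PP)  <  k=3
[4,5] S\PP  lex  "this"
[0,5] S  >  k=4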